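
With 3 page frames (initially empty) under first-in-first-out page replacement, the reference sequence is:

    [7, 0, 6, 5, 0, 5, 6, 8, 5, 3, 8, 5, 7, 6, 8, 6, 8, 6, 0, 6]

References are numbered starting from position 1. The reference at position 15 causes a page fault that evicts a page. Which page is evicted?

pos 1: 7: miss, frames [7]
pos 2: 0: miss, frames [7, 0]
pos 3: 6: miss, frames [7, 0, 6]
pos 4: 5: miss, evict 7, frames [0, 6, 5]
pos 5: 0: hit
pos 6: 5: hit
pos 7: 6: hit
pos 8: 8: miss, evict 0, frames [6, 5, 8]
pos 9: 5: hit
pos 10: 3: miss, evict 6, frames [5, 8, 3]
pos 11: 8: hit
pos 12: 5: hit
pos 13: 7: miss, evict 5, frames [8, 3, 7]
pos 14: 6: miss, evict 8, frames [3, 7, 6]
pos 15: 8: miss, evict 3, frames [7, 6, 8]
At position 15, page 3 is evicted.

3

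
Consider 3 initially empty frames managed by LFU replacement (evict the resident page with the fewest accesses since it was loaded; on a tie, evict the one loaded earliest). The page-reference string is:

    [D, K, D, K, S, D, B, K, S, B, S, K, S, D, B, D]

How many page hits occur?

D: fault, frames (D)
K: fault, frames (D K)
D: hit
K: hit
S: fault, frames (D K S)
D: hit
B: fault, evict S, frames (D K B)
K: hit
S: fault, evict B, frames (D K S)
B: fault, evict S, frames (D K B)
S: fault, evict B, frames (D K S)
K: hit
S: hit
D: hit
B: fault, evict S, frames (D K B)
D: hit
Hits: 8.

8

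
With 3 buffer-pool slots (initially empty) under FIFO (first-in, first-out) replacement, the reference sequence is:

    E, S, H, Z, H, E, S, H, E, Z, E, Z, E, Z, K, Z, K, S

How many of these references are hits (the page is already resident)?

E: miss, frames {E}
S: miss, frames {E,S}
H: miss, frames {E,S,H}
Z: miss, evict E, frames {S,H,Z}
H: hit
E: miss, evict S, frames {H,Z,E}
S: miss, evict H, frames {Z,E,S}
H: miss, evict Z, frames {E,S,H}
E: hit
Z: miss, evict E, frames {S,H,Z}
E: miss, evict S, frames {H,Z,E}
Z: hit
E: hit
Z: hit
K: miss, evict H, frames {Z,E,K}
Z: hit
K: hit
S: miss, evict Z, frames {E,K,S}
Hits: 7.

7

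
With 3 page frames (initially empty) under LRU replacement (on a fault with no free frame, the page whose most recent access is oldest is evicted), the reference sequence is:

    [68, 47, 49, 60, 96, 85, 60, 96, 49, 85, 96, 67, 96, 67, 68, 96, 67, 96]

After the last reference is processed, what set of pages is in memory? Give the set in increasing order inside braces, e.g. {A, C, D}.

{67, 68, 96}

68 → miss, frames [68]
47 → miss, frames [68, 47]
49 → miss, frames [68, 47, 49]
60 → miss, evict 68, frames [47, 49, 60]
96 → miss, evict 47, frames [49, 60, 96]
85 → miss, evict 49, frames [60, 96, 85]
60 → hit
96 → hit
49 → miss, evict 85, frames [60, 96, 49]
85 → miss, evict 60, frames [96, 49, 85]
96 → hit
67 → miss, evict 49, frames [85, 96, 67]
96 → hit
67 → hit
68 → miss, evict 85, frames [96, 67, 68]
96 → hit
67 → hit
96 → hit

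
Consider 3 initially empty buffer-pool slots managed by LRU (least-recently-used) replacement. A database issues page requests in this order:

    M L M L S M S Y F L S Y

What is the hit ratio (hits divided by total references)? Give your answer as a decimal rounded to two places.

M: miss, frames {M}
L: miss, frames {M,L}
M: hit
L: hit
S: miss, frames {M,L,S}
M: hit
S: hit
Y: miss, evict L, frames {M,S,Y}
F: miss, evict M, frames {S,Y,F}
L: miss, evict S, frames {Y,F,L}
S: miss, evict Y, frames {F,L,S}
Y: miss, evict F, frames {L,S,Y}
Hits: 4 of 12 references → 4/12 = 0.3333.

0.33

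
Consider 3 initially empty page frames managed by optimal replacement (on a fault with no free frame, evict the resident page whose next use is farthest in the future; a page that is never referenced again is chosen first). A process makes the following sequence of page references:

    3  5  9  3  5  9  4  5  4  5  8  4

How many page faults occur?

3 -> fault, frames (3)
5 -> fault, frames (3 5)
9 -> fault, frames (3 5 9)
3 -> hit
5 -> hit
9 -> hit
4 -> fault, evict 9, frames (3 5 4)
5 -> hit
4 -> hit
5 -> hit
8 -> fault, evict 5, frames (3 4 8)
4 -> hit
Page faults: 5.

5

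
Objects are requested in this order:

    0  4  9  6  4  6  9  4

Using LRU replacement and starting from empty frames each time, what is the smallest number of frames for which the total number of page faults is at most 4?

f=1: 8 faults
f=2: 7 faults
f=3: 4 faults
f=4: 4 faults
Smallest f with faults ≤ 4 is 3.

3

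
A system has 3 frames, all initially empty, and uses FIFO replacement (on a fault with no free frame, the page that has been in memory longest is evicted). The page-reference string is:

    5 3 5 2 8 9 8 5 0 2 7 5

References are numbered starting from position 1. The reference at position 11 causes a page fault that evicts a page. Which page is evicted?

5

pos 1: 5: miss, frames [5]
pos 2: 3: miss, frames [5, 3]
pos 3: 5: hit
pos 4: 2: miss, frames [5, 3, 2]
pos 5: 8: miss, evict 5, frames [3, 2, 8]
pos 6: 9: miss, evict 3, frames [2, 8, 9]
pos 7: 8: hit
pos 8: 5: miss, evict 2, frames [8, 9, 5]
pos 9: 0: miss, evict 8, frames [9, 5, 0]
pos 10: 2: miss, evict 9, frames [5, 0, 2]
pos 11: 7: miss, evict 5, frames [0, 2, 7]
At position 11, page 5 is evicted.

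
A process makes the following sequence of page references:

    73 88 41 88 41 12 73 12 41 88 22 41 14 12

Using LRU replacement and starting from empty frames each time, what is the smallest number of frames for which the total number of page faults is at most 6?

5

f=1: 14 faults
f=2: 11 faults
f=3: 9 faults
f=4: 7 faults
f=5: 6 faults
f=6: 6 faults
Smallest f with faults ≤ 6 is 5.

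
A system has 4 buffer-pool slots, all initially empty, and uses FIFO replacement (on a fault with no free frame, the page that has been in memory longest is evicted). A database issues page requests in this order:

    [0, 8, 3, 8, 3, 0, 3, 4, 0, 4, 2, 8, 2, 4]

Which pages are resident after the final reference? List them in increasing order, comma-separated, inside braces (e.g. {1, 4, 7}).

{2, 3, 4, 8}

0 → miss, frames (0)
8 → miss, frames (0 8)
3 → miss, frames (0 8 3)
8 → hit
3 → hit
0 → hit
3 → hit
4 → miss, frames (0 8 3 4)
0 → hit
4 → hit
2 → miss, evict 0, frames (8 3 4 2)
8 → hit
2 → hit
4 → hit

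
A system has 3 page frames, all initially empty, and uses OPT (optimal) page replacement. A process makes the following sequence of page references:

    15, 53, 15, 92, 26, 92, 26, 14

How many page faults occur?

5

15 -> fault, frames {15}
53 -> fault, frames {15,53}
15 -> hit
92 -> fault, frames {15,53,92}
26 -> fault, evict 53, frames {15,92,26}
92 -> hit
26 -> hit
14 -> fault, evict 26, frames {15,92,14}
Page faults: 5.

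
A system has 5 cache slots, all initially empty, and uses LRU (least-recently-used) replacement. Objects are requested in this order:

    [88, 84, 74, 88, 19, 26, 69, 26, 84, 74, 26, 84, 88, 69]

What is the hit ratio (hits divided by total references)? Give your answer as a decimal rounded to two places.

0.36

88: fault, frames {88}
84: fault, frames {88,84}
74: fault, frames {88,84,74}
88: hit
19: fault, frames {84,74,88,19}
26: fault, frames {84,74,88,19,26}
69: fault, evict 84, frames {74,88,19,26,69}
26: hit
84: fault, evict 74, frames {88,19,69,26,84}
74: fault, evict 88, frames {19,69,26,84,74}
26: hit
84: hit
88: fault, evict 19, frames {69,74,26,84,88}
69: hit
Hits: 5 of 14 references → 5/14 = 0.3571.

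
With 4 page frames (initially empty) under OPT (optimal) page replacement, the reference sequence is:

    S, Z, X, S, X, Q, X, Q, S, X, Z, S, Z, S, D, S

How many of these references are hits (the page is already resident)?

S -> fault, frames {S}
Z -> fault, frames {S,Z}
X -> fault, frames {S,Z,X}
S -> hit
X -> hit
Q -> fault, frames {S,Z,X,Q}
X -> hit
Q -> hit
S -> hit
X -> hit
Z -> hit
S -> hit
Z -> hit
S -> hit
D -> fault, evict Q, frames {S,Z,X,D}
S -> hit
Hits: 11.

11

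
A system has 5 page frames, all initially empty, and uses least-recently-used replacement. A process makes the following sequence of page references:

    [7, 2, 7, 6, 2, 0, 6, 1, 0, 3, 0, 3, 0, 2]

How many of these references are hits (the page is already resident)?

8

7 → fault, frames [7]
2 → fault, frames [7, 2]
7 → hit
6 → fault, frames [2, 7, 6]
2 → hit
0 → fault, frames [7, 6, 2, 0]
6 → hit
1 → fault, frames [7, 2, 0, 6, 1]
0 → hit
3 → fault, evict 7, frames [2, 6, 1, 0, 3]
0 → hit
3 → hit
0 → hit
2 → hit
Hits: 8.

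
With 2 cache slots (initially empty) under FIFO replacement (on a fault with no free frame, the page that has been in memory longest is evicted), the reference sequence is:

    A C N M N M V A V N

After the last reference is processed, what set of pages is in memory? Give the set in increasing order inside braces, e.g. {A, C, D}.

{A, N}

A → fault, frames {A}
C → fault, frames {A,C}
N → fault, evict A, frames {C,N}
M → fault, evict C, frames {N,M}
N → hit
M → hit
V → fault, evict N, frames {M,V}
A → fault, evict M, frames {V,A}
V → hit
N → fault, evict V, frames {A,N}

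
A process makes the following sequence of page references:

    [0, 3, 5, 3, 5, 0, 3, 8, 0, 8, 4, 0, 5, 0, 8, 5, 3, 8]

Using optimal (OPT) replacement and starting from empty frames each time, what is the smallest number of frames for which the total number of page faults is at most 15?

2

f=1: 18 faults
f=2: 9 faults
f=3: 7 faults
f=4: 6 faults
f=5: 5 faults
Smallest f with faults ≤ 15 is 2.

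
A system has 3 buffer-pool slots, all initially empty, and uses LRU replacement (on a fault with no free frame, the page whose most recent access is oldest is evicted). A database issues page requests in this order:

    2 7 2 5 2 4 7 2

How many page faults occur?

5

2: miss, frames [2]
7: miss, frames [2, 7]
2: hit
5: miss, frames [7, 2, 5]
2: hit
4: miss, evict 7, frames [5, 2, 4]
7: miss, evict 5, frames [2, 4, 7]
2: hit
Page faults: 5.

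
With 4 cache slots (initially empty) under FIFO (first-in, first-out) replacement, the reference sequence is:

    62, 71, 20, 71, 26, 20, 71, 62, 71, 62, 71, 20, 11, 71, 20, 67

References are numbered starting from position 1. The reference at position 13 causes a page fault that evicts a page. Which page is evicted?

62

pos 1: 62: miss, frames [62]
pos 2: 71: miss, frames [62, 71]
pos 3: 20: miss, frames [62, 71, 20]
pos 4: 71: hit
pos 5: 26: miss, frames [62, 71, 20, 26]
pos 6: 20: hit
pos 7: 71: hit
pos 8: 62: hit
pos 9: 71: hit
pos 10: 62: hit
pos 11: 71: hit
pos 12: 20: hit
pos 13: 11: miss, evict 62, frames [71, 20, 26, 11]
At position 13, page 62 is evicted.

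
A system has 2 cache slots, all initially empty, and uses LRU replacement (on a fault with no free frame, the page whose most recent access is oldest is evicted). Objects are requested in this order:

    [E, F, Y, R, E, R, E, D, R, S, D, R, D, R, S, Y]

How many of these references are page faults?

E -> miss, frames [E]
F -> miss, frames [E, F]
Y -> miss, evict E, frames [F, Y]
R -> miss, evict F, frames [Y, R]
E -> miss, evict Y, frames [R, E]
R -> hit
E -> hit
D -> miss, evict R, frames [E, D]
R -> miss, evict E, frames [D, R]
S -> miss, evict D, frames [R, S]
D -> miss, evict R, frames [S, D]
R -> miss, evict S, frames [D, R]
D -> hit
R -> hit
S -> miss, evict D, frames [R, S]
Y -> miss, evict R, frames [S, Y]
Page faults: 12.

12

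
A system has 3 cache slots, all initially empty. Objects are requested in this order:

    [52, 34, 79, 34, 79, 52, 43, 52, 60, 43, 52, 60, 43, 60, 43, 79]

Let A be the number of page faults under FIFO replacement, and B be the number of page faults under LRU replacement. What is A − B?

1

Under FIFO: F F F . . . F F F . . . . . . F → 7 faults.
Under LRU: F F F . . . F . F . . . . . . F → 6 faults.
A − B = 7 − 6 = 1.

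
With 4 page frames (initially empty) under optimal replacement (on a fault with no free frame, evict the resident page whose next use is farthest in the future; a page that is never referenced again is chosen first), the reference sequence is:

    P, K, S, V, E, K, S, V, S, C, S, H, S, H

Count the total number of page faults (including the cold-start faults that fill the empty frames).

7

P -> miss, frames (P)
K -> miss, frames (P K)
S -> miss, frames (P K S)
V -> miss, frames (P K S V)
E -> miss, evict P, frames (K S V E)
K -> hit
S -> hit
V -> hit
S -> hit
C -> miss, evict E, frames (K S V C)
S -> hit
H -> miss, evict C, frames (K S V H)
S -> hit
H -> hit
Page faults: 7.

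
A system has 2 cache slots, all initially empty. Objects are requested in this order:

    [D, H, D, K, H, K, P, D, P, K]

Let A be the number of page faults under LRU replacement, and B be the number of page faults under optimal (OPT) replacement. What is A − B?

1

Under LRU: F F . F F . F F . F → 7 faults.
Under OPT: F F . F . . F F . F → 6 faults.
A − B = 7 − 6 = 1.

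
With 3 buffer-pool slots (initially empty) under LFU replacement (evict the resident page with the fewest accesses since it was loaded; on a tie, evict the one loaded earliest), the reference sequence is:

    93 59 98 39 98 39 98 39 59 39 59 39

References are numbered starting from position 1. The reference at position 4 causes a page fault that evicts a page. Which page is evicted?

pos 1: 93 → miss, frames (93)
pos 2: 59 → miss, frames (93 59)
pos 3: 98 → miss, frames (93 59 98)
pos 4: 39 → miss, evict 93, frames (59 98 39)
At position 4, page 93 is evicted.

93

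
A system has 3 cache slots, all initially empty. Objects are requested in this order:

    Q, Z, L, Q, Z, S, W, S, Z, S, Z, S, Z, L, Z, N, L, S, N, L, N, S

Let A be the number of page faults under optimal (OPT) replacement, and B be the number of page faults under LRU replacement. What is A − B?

-1

Under OPT: F F F . . F F . . . . . . F . F . . . . . . → 7 faults.
Under LRU: F F F . . F F . . . . . . F . F . F . . . . → 8 faults.
A − B = 7 − 8 = -1.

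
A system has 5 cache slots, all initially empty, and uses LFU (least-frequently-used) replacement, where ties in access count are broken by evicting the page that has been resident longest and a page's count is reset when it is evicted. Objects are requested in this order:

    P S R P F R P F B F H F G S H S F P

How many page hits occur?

9

P → fault, frames {P}
S → fault, frames {P,S}
R → fault, frames {P,S,R}
P → hit
F → fault, frames {P,S,R,F}
R → hit
P → hit
F → hit
B → fault, frames {P,S,R,F,B}
F → hit
H → fault, evict S, frames {P,R,F,B,H}
F → hit
G → fault, evict B, frames {P,R,F,H,G}
S → fault, evict H, frames {P,R,F,G,S}
H → fault, evict G, frames {P,R,F,S,H}
S → hit
F → hit
P → hit
Hits: 9.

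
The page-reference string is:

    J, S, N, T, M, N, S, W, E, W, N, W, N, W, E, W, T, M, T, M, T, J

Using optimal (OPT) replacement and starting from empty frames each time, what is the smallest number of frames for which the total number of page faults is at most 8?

f=1: 22 faults
f=2: 13 faults
f=3: 10 faults
f=4: 9 faults
f=5: 8 faults
f=6: 7 faults
f=7: 7 faults
Smallest f with faults ≤ 8 is 5.

5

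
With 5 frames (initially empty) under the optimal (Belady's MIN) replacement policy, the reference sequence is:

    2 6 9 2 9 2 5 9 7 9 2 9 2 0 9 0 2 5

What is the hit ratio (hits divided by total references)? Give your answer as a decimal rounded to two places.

0.67

2 -> miss, frames (2)
6 -> miss, frames (2 6)
9 -> miss, frames (2 6 9)
2 -> hit
9 -> hit
2 -> hit
5 -> miss, frames (2 6 9 5)
9 -> hit
7 -> miss, frames (2 6 9 5 7)
9 -> hit
2 -> hit
9 -> hit
2 -> hit
0 -> miss, evict 7, frames (2 6 9 5 0)
9 -> hit
0 -> hit
2 -> hit
5 -> hit
Hits: 12 of 18 references → 12/18 = 0.6667.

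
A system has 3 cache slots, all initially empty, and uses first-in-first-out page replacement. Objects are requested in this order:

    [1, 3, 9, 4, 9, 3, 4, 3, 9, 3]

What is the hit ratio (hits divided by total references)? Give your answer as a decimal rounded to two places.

0.60

1 → miss, frames (1)
3 → miss, frames (1 3)
9 → miss, frames (1 3 9)
4 → miss, evict 1, frames (3 9 4)
9 → hit
3 → hit
4 → hit
3 → hit
9 → hit
3 → hit
Hits: 6 of 10 references → 6/10 = 0.6000.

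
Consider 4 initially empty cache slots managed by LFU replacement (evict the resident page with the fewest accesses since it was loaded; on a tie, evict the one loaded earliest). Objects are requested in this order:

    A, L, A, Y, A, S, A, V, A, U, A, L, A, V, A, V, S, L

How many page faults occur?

A -> miss, frames {A}
L -> miss, frames {A,L}
A -> hit
Y -> miss, frames {A,L,Y}
A -> hit
S -> miss, frames {A,L,Y,S}
A -> hit
V -> miss, evict L, frames {A,Y,S,V}
A -> hit
U -> miss, evict Y, frames {A,S,V,U}
A -> hit
L -> miss, evict S, frames {A,V,U,L}
A -> hit
V -> hit
A -> hit
V -> hit
S -> miss, evict U, frames {A,V,L,S}
L -> hit
Page faults: 8.

8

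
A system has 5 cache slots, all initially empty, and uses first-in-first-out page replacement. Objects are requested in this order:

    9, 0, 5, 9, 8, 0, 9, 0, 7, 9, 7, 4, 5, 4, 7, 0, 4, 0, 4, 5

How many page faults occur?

9 → miss, frames [9]
0 → miss, frames [9, 0]
5 → miss, frames [9, 0, 5]
9 → hit
8 → miss, frames [9, 0, 5, 8]
0 → hit
9 → hit
0 → hit
7 → miss, frames [9, 0, 5, 8, 7]
9 → hit
7 → hit
4 → miss, evict 9, frames [0, 5, 8, 7, 4]
5 → hit
4 → hit
7 → hit
0 → hit
4 → hit
0 → hit
4 → hit
5 → hit
Page faults: 6.

6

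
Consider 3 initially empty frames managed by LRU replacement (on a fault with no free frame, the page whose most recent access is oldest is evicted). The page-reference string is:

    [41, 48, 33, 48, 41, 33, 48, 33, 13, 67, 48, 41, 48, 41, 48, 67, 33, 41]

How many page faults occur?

41: miss, frames (41)
48: miss, frames (41 48)
33: miss, frames (41 48 33)
48: hit
41: hit
33: hit
48: hit
33: hit
13: miss, evict 41, frames (48 33 13)
67: miss, evict 48, frames (33 13 67)
48: miss, evict 33, frames (13 67 48)
41: miss, evict 13, frames (67 48 41)
48: hit
41: hit
48: hit
67: hit
33: miss, evict 41, frames (48 67 33)
41: miss, evict 48, frames (67 33 41)
Page faults: 9.

9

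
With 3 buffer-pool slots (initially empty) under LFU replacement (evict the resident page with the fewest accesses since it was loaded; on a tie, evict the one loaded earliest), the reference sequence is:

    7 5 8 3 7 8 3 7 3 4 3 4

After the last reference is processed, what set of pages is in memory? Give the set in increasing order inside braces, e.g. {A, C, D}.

7 -> miss, frames (7)
5 -> miss, frames (7 5)
8 -> miss, frames (7 5 8)
3 -> miss, evict 7, frames (5 8 3)
7 -> miss, evict 5, frames (8 3 7)
8 -> hit
3 -> hit
7 -> hit
3 -> hit
4 -> miss, evict 8, frames (3 7 4)
3 -> hit
4 -> hit

{3, 4, 7}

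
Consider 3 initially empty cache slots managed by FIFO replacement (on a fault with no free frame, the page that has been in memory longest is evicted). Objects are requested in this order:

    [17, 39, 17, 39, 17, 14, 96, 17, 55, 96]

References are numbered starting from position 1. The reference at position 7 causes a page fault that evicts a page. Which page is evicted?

pos 1: 17 → fault, frames [17]
pos 2: 39 → fault, frames [17, 39]
pos 3: 17 → hit
pos 4: 39 → hit
pos 5: 17 → hit
pos 6: 14 → fault, frames [17, 39, 14]
pos 7: 96 → fault, evict 17, frames [39, 14, 96]
At position 7, page 17 is evicted.

17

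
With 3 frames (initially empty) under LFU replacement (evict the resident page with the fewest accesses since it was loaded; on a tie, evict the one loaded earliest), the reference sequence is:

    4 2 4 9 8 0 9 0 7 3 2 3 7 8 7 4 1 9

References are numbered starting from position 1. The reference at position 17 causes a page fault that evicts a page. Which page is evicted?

7

pos 1: 4 -> fault, frames {4}
pos 2: 2 -> fault, frames {4,2}
pos 3: 4 -> hit
pos 4: 9 -> fault, frames {4,2,9}
pos 5: 8 -> fault, evict 2, frames {4,9,8}
pos 6: 0 -> fault, evict 9, frames {4,8,0}
pos 7: 9 -> fault, evict 8, frames {4,0,9}
pos 8: 0 -> hit
pos 9: 7 -> fault, evict 9, frames {4,0,7}
pos 10: 3 -> fault, evict 7, frames {4,0,3}
pos 11: 2 -> fault, evict 3, frames {4,0,2}
pos 12: 3 -> fault, evict 2, frames {4,0,3}
pos 13: 7 -> fault, evict 3, frames {4,0,7}
pos 14: 8 -> fault, evict 7, frames {4,0,8}
pos 15: 7 -> fault, evict 8, frames {4,0,7}
pos 16: 4 -> hit
pos 17: 1 -> fault, evict 7, frames {4,0,1}
At position 17, page 7 is evicted.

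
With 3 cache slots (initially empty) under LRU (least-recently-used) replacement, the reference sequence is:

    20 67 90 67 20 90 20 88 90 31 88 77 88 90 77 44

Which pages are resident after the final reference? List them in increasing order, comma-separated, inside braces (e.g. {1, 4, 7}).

{44, 77, 90}

20 -> fault, frames {20}
67 -> fault, frames {20,67}
90 -> fault, frames {20,67,90}
67 -> hit
20 -> hit
90 -> hit
20 -> hit
88 -> fault, evict 67, frames {90,20,88}
90 -> hit
31 -> fault, evict 20, frames {88,90,31}
88 -> hit
77 -> fault, evict 90, frames {31,88,77}
88 -> hit
90 -> fault, evict 31, frames {77,88,90}
77 -> hit
44 -> fault, evict 88, frames {90,77,44}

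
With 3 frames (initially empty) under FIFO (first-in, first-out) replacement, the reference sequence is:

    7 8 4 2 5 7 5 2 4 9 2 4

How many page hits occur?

3

7 → fault, frames (7)
8 → fault, frames (7 8)
4 → fault, frames (7 8 4)
2 → fault, evict 7, frames (8 4 2)
5 → fault, evict 8, frames (4 2 5)
7 → fault, evict 4, frames (2 5 7)
5 → hit
2 → hit
4 → fault, evict 2, frames (5 7 4)
9 → fault, evict 5, frames (7 4 9)
2 → fault, evict 7, frames (4 9 2)
4 → hit
Hits: 3.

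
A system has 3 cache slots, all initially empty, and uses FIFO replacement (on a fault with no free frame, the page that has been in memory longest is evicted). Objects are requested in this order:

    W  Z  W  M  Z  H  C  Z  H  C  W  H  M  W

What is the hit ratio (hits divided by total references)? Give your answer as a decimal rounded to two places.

W: fault, frames {W}
Z: fault, frames {W,Z}
W: hit
M: fault, frames {W,Z,M}
Z: hit
H: fault, evict W, frames {Z,M,H}
C: fault, evict Z, frames {M,H,C}
Z: fault, evict M, frames {H,C,Z}
H: hit
C: hit
W: fault, evict H, frames {C,Z,W}
H: fault, evict C, frames {Z,W,H}
M: fault, evict Z, frames {W,H,M}
W: hit
Hits: 5 of 14 references → 5/14 = 0.3571.

0.36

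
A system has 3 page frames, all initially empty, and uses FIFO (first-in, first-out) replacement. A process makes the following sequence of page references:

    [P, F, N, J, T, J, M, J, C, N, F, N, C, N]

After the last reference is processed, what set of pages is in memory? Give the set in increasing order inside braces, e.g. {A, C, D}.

P → miss, frames (P)
F → miss, frames (P F)
N → miss, frames (P F N)
J → miss, evict P, frames (F N J)
T → miss, evict F, frames (N J T)
J → hit
M → miss, evict N, frames (J T M)
J → hit
C → miss, evict J, frames (T M C)
N → miss, evict T, frames (M C N)
F → miss, evict M, frames (C N F)
N → hit
C → hit
N → hit

{C, F, N}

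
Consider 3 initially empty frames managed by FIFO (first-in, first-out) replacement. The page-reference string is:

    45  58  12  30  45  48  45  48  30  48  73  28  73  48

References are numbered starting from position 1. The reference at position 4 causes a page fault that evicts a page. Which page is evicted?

pos 1: 45 -> fault, frames (45)
pos 2: 58 -> fault, frames (45 58)
pos 3: 12 -> fault, frames (45 58 12)
pos 4: 30 -> fault, evict 45, frames (58 12 30)
At position 4, page 45 is evicted.

45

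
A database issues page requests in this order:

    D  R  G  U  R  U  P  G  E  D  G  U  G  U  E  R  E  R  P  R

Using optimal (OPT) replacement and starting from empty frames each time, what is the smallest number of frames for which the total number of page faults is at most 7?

5

f=1: 20 faults
f=2: 12 faults
f=3: 10 faults
f=4: 8 faults
f=5: 7 faults
f=6: 6 faults
Smallest f with faults ≤ 7 is 5.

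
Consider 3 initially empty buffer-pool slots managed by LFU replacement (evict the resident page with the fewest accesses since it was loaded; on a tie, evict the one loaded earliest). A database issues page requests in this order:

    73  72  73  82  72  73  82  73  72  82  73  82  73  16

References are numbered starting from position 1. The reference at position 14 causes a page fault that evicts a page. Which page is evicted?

72

pos 1: 73 → miss, frames [73]
pos 2: 72 → miss, frames [73, 72]
pos 3: 73 → hit
pos 4: 82 → miss, frames [73, 72, 82]
pos 5: 72 → hit
pos 6: 73 → hit
pos 7: 82 → hit
pos 8: 73 → hit
pos 9: 72 → hit
pos 10: 82 → hit
pos 11: 73 → hit
pos 12: 82 → hit
pos 13: 73 → hit
pos 14: 16 → miss, evict 72, frames [73, 82, 16]
At position 14, page 72 is evicted.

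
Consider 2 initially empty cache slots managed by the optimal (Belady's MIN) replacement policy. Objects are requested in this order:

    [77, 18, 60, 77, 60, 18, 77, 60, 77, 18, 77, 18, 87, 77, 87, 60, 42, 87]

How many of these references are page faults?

77 -> miss, frames {77}
18 -> miss, frames {77,18}
60 -> miss, evict 18, frames {77,60}
77 -> hit
60 -> hit
18 -> miss, evict 60, frames {77,18}
77 -> hit
60 -> miss, evict 18, frames {77,60}
77 -> hit
18 -> miss, evict 60, frames {77,18}
77 -> hit
18 -> hit
87 -> miss, evict 18, frames {77,87}
77 -> hit
87 -> hit
60 -> miss, evict 77, frames {87,60}
42 -> miss, evict 60, frames {87,42}
87 -> hit
Page faults: 9.

9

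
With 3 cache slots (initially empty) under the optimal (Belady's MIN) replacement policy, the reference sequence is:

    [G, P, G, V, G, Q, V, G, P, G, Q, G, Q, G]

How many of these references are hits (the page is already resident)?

G -> fault, frames [G]
P -> fault, frames [G, P]
G -> hit
V -> fault, frames [G, P, V]
G -> hit
Q -> fault, evict P, frames [G, V, Q]
V -> hit
G -> hit
P -> fault, evict V, frames [G, Q, P]
G -> hit
Q -> hit
G -> hit
Q -> hit
G -> hit
Hits: 9.

9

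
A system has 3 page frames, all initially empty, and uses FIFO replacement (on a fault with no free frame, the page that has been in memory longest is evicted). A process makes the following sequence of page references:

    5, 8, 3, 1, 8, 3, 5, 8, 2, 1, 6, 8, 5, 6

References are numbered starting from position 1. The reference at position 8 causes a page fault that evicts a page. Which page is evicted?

pos 1: 5 → fault, frames (5)
pos 2: 8 → fault, frames (5 8)
pos 3: 3 → fault, frames (5 8 3)
pos 4: 1 → fault, evict 5, frames (8 3 1)
pos 5: 8 → hit
pos 6: 3 → hit
pos 7: 5 → fault, evict 8, frames (3 1 5)
pos 8: 8 → fault, evict 3, frames (1 5 8)
At position 8, page 3 is evicted.

3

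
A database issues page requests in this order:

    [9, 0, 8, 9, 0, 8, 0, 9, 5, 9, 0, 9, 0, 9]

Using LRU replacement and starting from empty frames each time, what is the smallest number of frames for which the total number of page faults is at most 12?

f=1: 14 faults
f=2: 9 faults
f=3: 4 faults
f=4: 4 faults
Smallest f with faults ≤ 12 is 2.

2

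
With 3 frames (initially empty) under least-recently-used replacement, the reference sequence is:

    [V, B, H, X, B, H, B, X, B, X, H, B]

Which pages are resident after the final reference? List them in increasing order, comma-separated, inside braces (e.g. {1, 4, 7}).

V: miss, frames {V}
B: miss, frames {V,B}
H: miss, frames {V,B,H}
X: miss, evict V, frames {B,H,X}
B: hit
H: hit
B: hit
X: hit
B: hit
X: hit
H: hit
B: hit

{B, H, X}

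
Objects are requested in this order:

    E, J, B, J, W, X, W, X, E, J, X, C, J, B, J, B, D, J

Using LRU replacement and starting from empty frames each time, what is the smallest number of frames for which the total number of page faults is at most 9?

4

f=1: 18 faults
f=2: 13 faults
f=3: 10 faults
f=4: 9 faults
f=5: 8 faults
f=6: 7 faults
f=7: 7 faults
Smallest f with faults ≤ 9 is 4.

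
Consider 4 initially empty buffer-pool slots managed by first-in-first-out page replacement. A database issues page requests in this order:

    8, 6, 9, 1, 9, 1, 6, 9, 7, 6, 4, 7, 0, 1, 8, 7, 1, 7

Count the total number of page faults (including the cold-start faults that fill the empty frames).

10

8: miss, frames {8}
6: miss, frames {8,6}
9: miss, frames {8,6,9}
1: miss, frames {8,6,9,1}
9: hit
1: hit
6: hit
9: hit
7: miss, evict 8, frames {6,9,1,7}
6: hit
4: miss, evict 6, frames {9,1,7,4}
7: hit
0: miss, evict 9, frames {1,7,4,0}
1: hit
8: miss, evict 1, frames {7,4,0,8}
7: hit
1: miss, evict 7, frames {4,0,8,1}
7: miss, evict 4, frames {0,8,1,7}
Page faults: 10.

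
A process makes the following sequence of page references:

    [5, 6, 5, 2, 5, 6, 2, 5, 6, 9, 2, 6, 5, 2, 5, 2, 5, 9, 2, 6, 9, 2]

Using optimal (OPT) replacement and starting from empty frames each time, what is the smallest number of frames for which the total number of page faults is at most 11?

2

f=1: 22 faults
f=2: 11 faults
f=3: 6 faults
f=4: 4 faults
Smallest f with faults ≤ 11 is 2.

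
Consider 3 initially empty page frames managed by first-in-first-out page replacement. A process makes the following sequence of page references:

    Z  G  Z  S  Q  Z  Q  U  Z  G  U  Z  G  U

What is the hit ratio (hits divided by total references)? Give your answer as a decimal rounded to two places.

Z: miss, frames {Z}
G: miss, frames {Z,G}
Z: hit
S: miss, frames {Z,G,S}
Q: miss, evict Z, frames {G,S,Q}
Z: miss, evict G, frames {S,Q,Z}
Q: hit
U: miss, evict S, frames {Q,Z,U}
Z: hit
G: miss, evict Q, frames {Z,U,G}
U: hit
Z: hit
G: hit
U: hit
Hits: 7 of 14 references → 7/14 = 0.5000.

0.50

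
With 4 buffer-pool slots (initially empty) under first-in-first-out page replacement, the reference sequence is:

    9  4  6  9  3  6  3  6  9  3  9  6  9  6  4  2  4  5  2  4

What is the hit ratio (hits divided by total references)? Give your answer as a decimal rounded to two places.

9: miss, frames [9]
4: miss, frames [9, 4]
6: miss, frames [9, 4, 6]
9: hit
3: miss, frames [9, 4, 6, 3]
6: hit
3: hit
6: hit
9: hit
3: hit
9: hit
6: hit
9: hit
6: hit
4: hit
2: miss, evict 9, frames [4, 6, 3, 2]
4: hit
5: miss, evict 4, frames [6, 3, 2, 5]
2: hit
4: miss, evict 6, frames [3, 2, 5, 4]
Hits: 13 of 20 references → 13/20 = 0.6500.

0.65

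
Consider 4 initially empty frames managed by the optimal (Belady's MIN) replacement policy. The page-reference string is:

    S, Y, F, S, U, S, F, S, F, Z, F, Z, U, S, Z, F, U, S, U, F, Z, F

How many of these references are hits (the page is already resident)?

S → miss, frames (S)
Y → miss, frames (S Y)
F → miss, frames (S Y F)
S → hit
U → miss, frames (S Y F U)
S → hit
F → hit
S → hit
F → hit
Z → miss, evict Y, frames (S F U Z)
F → hit
Z → hit
U → hit
S → hit
Z → hit
F → hit
U → hit
S → hit
U → hit
F → hit
Z → hit
F → hit
Hits: 17.

17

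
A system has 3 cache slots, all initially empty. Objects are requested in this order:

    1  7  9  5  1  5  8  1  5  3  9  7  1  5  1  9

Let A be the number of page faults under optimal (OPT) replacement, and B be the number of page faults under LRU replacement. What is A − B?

Under OPT: F F F F . . F . . F F F . . . F → 9 faults.
Under LRU: F F F F F . F . . F F F F F . F → 12 faults.
A − B = 9 − 12 = -3.

-3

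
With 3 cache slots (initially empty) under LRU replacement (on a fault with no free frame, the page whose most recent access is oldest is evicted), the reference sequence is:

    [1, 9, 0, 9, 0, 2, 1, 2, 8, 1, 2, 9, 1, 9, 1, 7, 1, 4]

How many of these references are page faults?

9

1 → miss, frames (1)
9 → miss, frames (1 9)
0 → miss, frames (1 9 0)
9 → hit
0 → hit
2 → miss, evict 1, frames (9 0 2)
1 → miss, evict 9, frames (0 2 1)
2 → hit
8 → miss, evict 0, frames (1 2 8)
1 → hit
2 → hit
9 → miss, evict 8, frames (1 2 9)
1 → hit
9 → hit
1 → hit
7 → miss, evict 2, frames (9 1 7)
1 → hit
4 → miss, evict 9, frames (7 1 4)
Page faults: 9.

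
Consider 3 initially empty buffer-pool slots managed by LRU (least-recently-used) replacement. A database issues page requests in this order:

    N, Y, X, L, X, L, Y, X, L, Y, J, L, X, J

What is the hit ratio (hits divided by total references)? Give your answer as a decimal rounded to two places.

0.57

N -> miss, frames [N]
Y -> miss, frames [N, Y]
X -> miss, frames [N, Y, X]
L -> miss, evict N, frames [Y, X, L]
X -> hit
L -> hit
Y -> hit
X -> hit
L -> hit
Y -> hit
J -> miss, evict X, frames [L, Y, J]
L -> hit
X -> miss, evict Y, frames [J, L, X]
J -> hit
Hits: 8 of 14 references → 8/14 = 0.5714.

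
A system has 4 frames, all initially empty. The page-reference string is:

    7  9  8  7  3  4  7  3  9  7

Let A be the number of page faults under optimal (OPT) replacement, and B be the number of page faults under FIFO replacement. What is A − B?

-2

Under OPT: F F F . F F . . . . → 5 faults.
Under FIFO: F F F . F F F . F . → 7 faults.
A − B = 5 − 7 = -2.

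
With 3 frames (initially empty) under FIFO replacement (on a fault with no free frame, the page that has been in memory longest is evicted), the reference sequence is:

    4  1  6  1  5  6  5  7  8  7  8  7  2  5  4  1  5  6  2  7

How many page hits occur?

4 -> fault, frames (4)
1 -> fault, frames (4 1)
6 -> fault, frames (4 1 6)
1 -> hit
5 -> fault, evict 4, frames (1 6 5)
6 -> hit
5 -> hit
7 -> fault, evict 1, frames (6 5 7)
8 -> fault, evict 6, frames (5 7 8)
7 -> hit
8 -> hit
7 -> hit
2 -> fault, evict 5, frames (7 8 2)
5 -> fault, evict 7, frames (8 2 5)
4 -> fault, evict 8, frames (2 5 4)
1 -> fault, evict 2, frames (5 4 1)
5 -> hit
6 -> fault, evict 5, frames (4 1 6)
2 -> fault, evict 4, frames (1 6 2)
7 -> fault, evict 1, frames (6 2 7)
Hits: 7.

7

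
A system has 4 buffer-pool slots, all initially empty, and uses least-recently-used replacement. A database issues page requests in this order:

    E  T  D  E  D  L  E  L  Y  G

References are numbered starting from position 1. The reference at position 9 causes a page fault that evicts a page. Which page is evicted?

pos 1: E -> fault, frames [E]
pos 2: T -> fault, frames [E, T]
pos 3: D -> fault, frames [E, T, D]
pos 4: E -> hit
pos 5: D -> hit
pos 6: L -> fault, frames [T, E, D, L]
pos 7: E -> hit
pos 8: L -> hit
pos 9: Y -> fault, evict T, frames [D, E, L, Y]
At position 9, page T is evicted.

T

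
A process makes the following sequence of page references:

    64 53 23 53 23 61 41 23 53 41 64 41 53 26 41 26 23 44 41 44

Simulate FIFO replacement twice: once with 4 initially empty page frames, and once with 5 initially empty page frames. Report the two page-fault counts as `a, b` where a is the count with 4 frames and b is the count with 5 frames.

11, 7

4 frames: F F F . . F F . . . F . F F . . F F F . → 11 faults.
5 frames: F F F . . F F . . . . . . F . . . F . . → 7 faults.
7 < 11: adding a frame reduced faults, as is typical.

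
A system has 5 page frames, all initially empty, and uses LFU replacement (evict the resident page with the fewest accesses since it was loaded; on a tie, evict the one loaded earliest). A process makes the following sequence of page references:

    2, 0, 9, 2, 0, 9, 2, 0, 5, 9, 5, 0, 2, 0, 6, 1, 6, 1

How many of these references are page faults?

8

2 -> fault, frames (2)
0 -> fault, frames (2 0)
9 -> fault, frames (2 0 9)
2 -> hit
0 -> hit
9 -> hit
2 -> hit
0 -> hit
5 -> fault, frames (2 0 9 5)
9 -> hit
5 -> hit
0 -> hit
2 -> hit
0 -> hit
6 -> fault, frames (2 0 9 5 6)
1 -> fault, evict 6, frames (2 0 9 5 1)
6 -> fault, evict 1, frames (2 0 9 5 6)
1 -> fault, evict 6, frames (2 0 9 5 1)
Page faults: 8.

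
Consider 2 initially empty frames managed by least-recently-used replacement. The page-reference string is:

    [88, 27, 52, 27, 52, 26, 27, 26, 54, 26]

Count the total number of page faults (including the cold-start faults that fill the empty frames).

6

88 → fault, frames {88}
27 → fault, frames {88,27}
52 → fault, evict 88, frames {27,52}
27 → hit
52 → hit
26 → fault, evict 27, frames {52,26}
27 → fault, evict 52, frames {26,27}
26 → hit
54 → fault, evict 27, frames {26,54}
26 → hit
Page faults: 6.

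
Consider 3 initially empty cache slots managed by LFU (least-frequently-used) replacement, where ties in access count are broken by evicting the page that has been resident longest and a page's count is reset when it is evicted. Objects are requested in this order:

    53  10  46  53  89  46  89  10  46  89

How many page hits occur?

53 -> fault, frames [53]
10 -> fault, frames [53, 10]
46 -> fault, frames [53, 10, 46]
53 -> hit
89 -> fault, evict 10, frames [53, 46, 89]
46 -> hit
89 -> hit
10 -> fault, evict 53, frames [46, 89, 10]
46 -> hit
89 -> hit
Hits: 5.

5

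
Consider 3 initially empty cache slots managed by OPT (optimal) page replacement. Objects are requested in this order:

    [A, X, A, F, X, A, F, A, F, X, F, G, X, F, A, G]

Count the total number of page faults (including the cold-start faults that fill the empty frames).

5

A → fault, frames {A}
X → fault, frames {A,X}
A → hit
F → fault, frames {A,X,F}
X → hit
A → hit
F → hit
A → hit
F → hit
X → hit
F → hit
G → fault, evict A, frames {X,F,G}
X → hit
F → hit
A → fault, evict F, frames {X,G,A}
G → hit
Page faults: 5.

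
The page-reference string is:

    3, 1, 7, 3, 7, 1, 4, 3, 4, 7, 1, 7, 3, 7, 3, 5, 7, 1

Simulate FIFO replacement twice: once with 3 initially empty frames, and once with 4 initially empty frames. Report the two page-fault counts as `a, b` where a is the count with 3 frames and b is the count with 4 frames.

8, 5

3 frames: F F F . . . F F . . F F . . . F . . → 8 faults.
4 frames: F F F . . . F . . . . . . . . F . . → 5 faults.
5 < 8: adding a frame reduced faults, as is typical.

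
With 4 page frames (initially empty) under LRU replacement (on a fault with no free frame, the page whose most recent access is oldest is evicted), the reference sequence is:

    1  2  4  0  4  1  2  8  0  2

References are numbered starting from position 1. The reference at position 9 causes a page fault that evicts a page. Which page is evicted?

4

pos 1: 1 -> miss, frames [1]
pos 2: 2 -> miss, frames [1, 2]
pos 3: 4 -> miss, frames [1, 2, 4]
pos 4: 0 -> miss, frames [1, 2, 4, 0]
pos 5: 4 -> hit
pos 6: 1 -> hit
pos 7: 2 -> hit
pos 8: 8 -> miss, evict 0, frames [4, 1, 2, 8]
pos 9: 0 -> miss, evict 4, frames [1, 2, 8, 0]
At position 9, page 4 is evicted.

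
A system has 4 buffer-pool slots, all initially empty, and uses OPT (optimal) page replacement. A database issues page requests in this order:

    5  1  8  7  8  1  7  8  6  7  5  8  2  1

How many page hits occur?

7

5 → miss, frames {5}
1 → miss, frames {5,1}
8 → miss, frames {5,1,8}
7 → miss, frames {5,1,8,7}
8 → hit
1 → hit
7 → hit
8 → hit
6 → miss, evict 1, frames {5,8,7,6}
7 → hit
5 → hit
8 → hit
2 → miss, evict 6, frames {5,8,7,2}
1 → miss, evict 2, frames {5,8,7,1}
Hits: 7.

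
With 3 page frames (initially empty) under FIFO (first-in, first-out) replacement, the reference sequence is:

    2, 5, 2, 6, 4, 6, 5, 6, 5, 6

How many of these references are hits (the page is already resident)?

2: fault, frames {2}
5: fault, frames {2,5}
2: hit
6: fault, frames {2,5,6}
4: fault, evict 2, frames {5,6,4}
6: hit
5: hit
6: hit
5: hit
6: hit
Hits: 6.

6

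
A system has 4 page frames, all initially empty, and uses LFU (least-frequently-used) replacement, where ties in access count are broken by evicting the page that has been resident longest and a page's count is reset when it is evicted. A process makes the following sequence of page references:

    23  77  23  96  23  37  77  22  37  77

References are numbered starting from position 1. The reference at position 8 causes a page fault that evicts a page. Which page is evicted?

pos 1: 23 → fault, frames (23)
pos 2: 77 → fault, frames (23 77)
pos 3: 23 → hit
pos 4: 96 → fault, frames (23 77 96)
pos 5: 23 → hit
pos 6: 37 → fault, frames (23 77 96 37)
pos 7: 77 → hit
pos 8: 22 → fault, evict 96, frames (23 77 37 22)
At position 8, page 96 is evicted.

96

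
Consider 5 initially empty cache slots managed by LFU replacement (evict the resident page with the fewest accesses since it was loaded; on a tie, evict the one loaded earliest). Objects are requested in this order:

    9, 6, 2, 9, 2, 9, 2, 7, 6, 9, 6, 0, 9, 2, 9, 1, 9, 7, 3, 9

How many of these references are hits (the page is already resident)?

12

9: miss, frames {9}
6: miss, frames {9,6}
2: miss, frames {9,6,2}
9: hit
2: hit
9: hit
2: hit
7: miss, frames {9,6,2,7}
6: hit
9: hit
6: hit
0: miss, frames {9,6,2,7,0}
9: hit
2: hit
9: hit
1: miss, evict 7, frames {9,6,2,0,1}
9: hit
7: miss, evict 0, frames {9,6,2,1,7}
3: miss, evict 1, frames {9,6,2,7,3}
9: hit
Hits: 12.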